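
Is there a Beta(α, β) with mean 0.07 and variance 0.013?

The Beta variance bound is σ² < μ(1−μ).
Here μ(1−μ) = 0.07×0.93 = 0.0651, and 0.013 < 0.0651.

Yes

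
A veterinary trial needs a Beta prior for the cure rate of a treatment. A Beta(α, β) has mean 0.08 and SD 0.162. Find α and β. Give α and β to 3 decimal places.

σ² = 0.162² = 0.026244.
With s = α+β, Var = μ(1−μ)/(s+1), so s+1 = (0.08×0.92)/0.026244 = 2.8045 and s = 1.8045.
α = μs = 0.144, β = (1−μ)s = 1.660.

α = 0.144, β = 1.660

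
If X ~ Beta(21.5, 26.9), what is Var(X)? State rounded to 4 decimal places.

μ = 21.5/48.4 = 0.444215; Var = μ(1−μ)/(α+β+1) = 0.2468880/49.4 = 0.0050.

0.0050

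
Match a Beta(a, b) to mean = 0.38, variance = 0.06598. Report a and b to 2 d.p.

a = 0.98, b = 1.59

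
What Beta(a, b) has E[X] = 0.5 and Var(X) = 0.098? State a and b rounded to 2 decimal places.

a = 0.78, b = 0.78

By moment matching, a+b = μ(1−μ)/σ² − 1 = (0.5·0.5)/0.098 − 1 = 2.5510 − 1 = 1.5510.
Since a/(a+b) = μ, a = 0.5·1.5510 = 0.78 and b = 0.5·1.5510 = 0.78.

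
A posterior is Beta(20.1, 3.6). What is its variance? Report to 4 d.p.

0.0052

μ = 20.1/23.7 = 0.848101; Var = μ(1−μ)/(α+β+1) = 0.1288255/24.7 = 0.0052.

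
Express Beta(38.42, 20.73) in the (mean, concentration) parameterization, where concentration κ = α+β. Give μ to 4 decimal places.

κ = α+β = 38.42+20.73 = 59.15; μ = α/κ = 38.42/59.15 = 0.6495.

μ = 0.6495, κ = 59.15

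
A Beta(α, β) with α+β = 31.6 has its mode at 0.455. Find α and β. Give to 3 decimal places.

Mode = (α−1)/(κ−2) with κ = α+β, so α−1 = 0.455·29.6 = 13.468.
α = 14.468; β = κ − α = 17.132.

α = 14.468, β = 17.132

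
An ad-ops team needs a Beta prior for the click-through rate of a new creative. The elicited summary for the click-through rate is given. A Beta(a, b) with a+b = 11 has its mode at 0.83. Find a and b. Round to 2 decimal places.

Since the density peak of Beta(a,b) is at (a−1)/(a+b−2),
a = 1 + 0.83(11−2) = 8.47 and b = 11 − 8.47 = 2.53.

a = 8.47, b = 2.53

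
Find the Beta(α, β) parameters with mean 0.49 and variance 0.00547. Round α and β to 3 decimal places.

α = 21.896, β = 22.790

Write ν = α+β; then α = μν and Var = μ(1−μ)/(ν+1).
ν = μ(1−μ)/Var − 1 = 0.2499/0.00547 − 1 = 44.6856.
α = 0.49·44.6856 = 21.896, β = 0.51·44.6856 = 22.790.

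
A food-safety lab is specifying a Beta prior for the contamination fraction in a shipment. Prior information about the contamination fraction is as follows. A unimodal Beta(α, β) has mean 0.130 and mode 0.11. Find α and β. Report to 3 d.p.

With s = α+β: μ = α/s and mode = (α−1)/(s−2). Eliminating α = μs,
μs − 1 = m(s−2) ⇒ s(μ−m) = 1−2m ⇒ s = 0.78/0.020 = 39.0000.
So α = μs = 5.070, β = (1−μ)s = 33.930.

α = 5.070, β = 33.930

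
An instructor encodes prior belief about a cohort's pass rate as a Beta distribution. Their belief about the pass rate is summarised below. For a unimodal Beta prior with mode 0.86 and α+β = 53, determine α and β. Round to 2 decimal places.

For α,β>1 the mode is (α−1)/(α+β−2), so α = mode·(κ−2)+1 = 0.86×51+1 = 44.86.
And β = (1−mode)·(κ−2)+1 = 0.14×51+1 = 8.14.

α = 44.86, β = 8.14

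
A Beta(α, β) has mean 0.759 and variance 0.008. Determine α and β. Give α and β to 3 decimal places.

α = 16.595, β = 5.269

By moment matching, α+β = μ(1−μ)/σ² − 1 = (0.759·0.241)/0.008 − 1 = 22.8649 − 1 = 21.8649.
Since α/(α+β) = μ, α = 0.759·21.8649 = 16.595 and β = 0.241·21.8649 = 5.269.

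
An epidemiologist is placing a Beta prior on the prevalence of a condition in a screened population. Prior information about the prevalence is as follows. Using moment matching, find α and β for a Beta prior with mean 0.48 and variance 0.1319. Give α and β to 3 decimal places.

α = 0.428, β = 0.464

By moment matching, α+β = μ(1−μ)/σ² − 1 = (0.48·0.52)/0.1319 − 1 = 1.8923 − 1 = 0.8923.
Since α/(α+β) = μ, α = 0.48·0.8923 = 0.428 and β = 0.52·0.8923 = 0.464.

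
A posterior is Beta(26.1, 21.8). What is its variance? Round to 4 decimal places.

0.0051

μ = 26.1/47.9 = 0.544885; Var = μ(1−μ)/(α+β+1) = 0.2479853/48.9 = 0.0051.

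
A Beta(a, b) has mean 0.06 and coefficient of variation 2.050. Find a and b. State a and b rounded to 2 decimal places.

σ = CV·μ = 2.050×0.06 = 0.12300, so σ² = 0.015129.
s+1 = μ(1−μ)/σ² = 0.0564/0.015129 = 3.7279, so s = a+b = 2.7279.
a = μs = 0.16, b = (1−μ)s = 2.56.

a = 0.16, b = 2.56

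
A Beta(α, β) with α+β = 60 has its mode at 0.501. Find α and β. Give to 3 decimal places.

α = 30.058, β = 29.942

Since the density peak of Beta(α,β) is at (α−1)/(α+β−2),
α = 1 + 0.501(60−2) = 30.058 and β = 60 − 30.058 = 29.942.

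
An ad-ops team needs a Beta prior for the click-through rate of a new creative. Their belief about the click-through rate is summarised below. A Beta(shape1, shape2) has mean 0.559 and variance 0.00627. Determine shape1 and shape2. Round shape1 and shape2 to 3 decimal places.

Write ν = shape1+shape2; then shape1 = μν and Var = μ(1−μ)/(ν+1).
ν = μ(1−μ)/Var − 1 = 0.246519/0.00627 − 1 = 38.3172.
shape1 = 0.559·38.3172 = 21.419, shape2 = 0.441·38.3172 = 16.898.

shape1 = 21.419, shape2 = 16.898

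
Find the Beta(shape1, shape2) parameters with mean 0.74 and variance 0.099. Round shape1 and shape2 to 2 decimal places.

Write ν = shape1+shape2; then shape1 = μν and Var = μ(1−μ)/(ν+1).
ν = μ(1−μ)/Var − 1 = 0.1924/0.099 − 1 = 0.9434.
shape1 = 0.74·0.9434 = 0.70, shape2 = 0.26·0.9434 = 0.25.

shape1 = 0.70, shape2 = 0.25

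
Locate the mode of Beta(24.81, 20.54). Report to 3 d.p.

0.549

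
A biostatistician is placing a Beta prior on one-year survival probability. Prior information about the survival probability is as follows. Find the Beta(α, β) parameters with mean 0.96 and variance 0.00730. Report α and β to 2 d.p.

α = 4.09, β = 0.17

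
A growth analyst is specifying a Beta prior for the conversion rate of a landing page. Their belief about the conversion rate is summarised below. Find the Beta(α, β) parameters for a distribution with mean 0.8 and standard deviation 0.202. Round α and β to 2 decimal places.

α = 2.34, β = 0.58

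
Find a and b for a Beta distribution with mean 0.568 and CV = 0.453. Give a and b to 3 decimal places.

σ = CV·μ = 0.453×0.568 = 0.25730, so σ² = 0.066205.
s+1 = μ(1−μ)/σ² = 0.245376/0.066205 = 3.7063, so s = a+b = 2.7063.
a = μs = 1.537, b = (1−μ)s = 1.169.

a = 1.537, b = 1.169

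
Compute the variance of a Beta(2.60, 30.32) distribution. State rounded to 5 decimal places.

0.00214

Var = αβ/[(α+β)²(α+β+1)] = (2.60×30.32)/(32.92²×33.92) = 78.8320/36759.999488 = 0.00214.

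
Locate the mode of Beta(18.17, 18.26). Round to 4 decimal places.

0.4987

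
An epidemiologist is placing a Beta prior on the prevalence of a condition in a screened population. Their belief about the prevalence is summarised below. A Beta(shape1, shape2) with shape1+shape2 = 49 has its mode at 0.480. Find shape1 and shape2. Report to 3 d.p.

For shape1,shape2>1 the mode is (shape1−1)/(shape1+shape2−2), so shape1 = mode·(κ−2)+1 = 0.480×47+1 = 23.560.
And shape2 = (1−mode)·(κ−2)+1 = 0.520×47+1 = 25.440.

shape1 = 23.560, shape2 = 25.440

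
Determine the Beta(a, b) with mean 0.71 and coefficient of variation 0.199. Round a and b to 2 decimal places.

σ = CV·μ = 0.199×0.71 = 0.14129, so σ² = 0.019963.
s+1 = μ(1−μ)/σ² = 0.2059/0.019963 = 10.3142, so s = a+b = 9.3142.
a = μs = 6.61, b = (1−μ)s = 2.70.

a = 6.61, b = 2.70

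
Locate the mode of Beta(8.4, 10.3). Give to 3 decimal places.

0.443

With α,β > 1, mode = (α−1)/(α+β−2) = 7.4/16.7 = 0.443.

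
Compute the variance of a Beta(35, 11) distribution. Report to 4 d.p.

Var = αβ/[(α+β)²(α+β+1)] = (35×11)/(46²×47) = 385/99452 = 0.0039.

0.0039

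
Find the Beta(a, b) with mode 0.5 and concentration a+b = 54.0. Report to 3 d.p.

For a,b>1 the mode is (a−1)/(a+b−2), so a = mode·(κ−2)+1 = 0.5×52.0+1 = 27.000.
And b = (1−mode)·(κ−2)+1 = 0.5×52.0+1 = 27.000.

a = 27.000, b = 27.000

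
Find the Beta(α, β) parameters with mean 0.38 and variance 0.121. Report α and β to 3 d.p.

α = 0.360, β = 0.587

By moment matching, α+β = μ(1−μ)/σ² − 1 = (0.38·0.62)/0.121 − 1 = 1.9471 − 1 = 0.9471.
Since α/(α+β) = μ, α = 0.38·0.9471 = 0.360 and β = 0.62·0.9471 = 0.587.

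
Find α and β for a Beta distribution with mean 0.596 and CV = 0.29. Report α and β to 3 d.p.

Var = (CV·μ)² = (0.29×0.596)² = 0.029874.
α+β = μ(1−μ)/Var − 1 = 0.240784/0.029874 − 1 = 7.0601.
Thus α = 0.596·7.0601 = 4.208 and β = 0.404·7.0601 = 2.852.

α = 4.208, β = 2.852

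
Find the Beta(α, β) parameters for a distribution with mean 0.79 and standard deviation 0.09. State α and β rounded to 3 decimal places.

α = 15.390, β = 4.091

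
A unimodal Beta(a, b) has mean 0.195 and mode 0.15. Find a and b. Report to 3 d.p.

Let s = a+b. Mean gives a = μs = 0.195s; mode gives (a−1)/(s−2) = 0.15.
Substituting: 0.195s − 1 = 0.15(s−2) = 0.15s − 0.30, so 0.045s = 0.70 and s = 15.5556.
Then a = 0.195×15.5556 = 3.033 and b = s−a = 12.522.

a = 3.033, b = 12.522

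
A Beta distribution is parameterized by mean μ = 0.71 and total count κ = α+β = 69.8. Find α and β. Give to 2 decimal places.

α = 49.56, β = 20.24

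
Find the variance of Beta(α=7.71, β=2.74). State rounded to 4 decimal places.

Var = αβ/[(α+β)²(α+β+1)] = (7.71×2.74)/(10.45²×11.45) = 21.1254/1250.368625 = 0.0169.

0.0169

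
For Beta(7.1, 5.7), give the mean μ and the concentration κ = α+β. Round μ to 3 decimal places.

μ = 0.555, κ = 12.8

κ = α+β = 7.1+5.7 = 12.8; μ = α/κ = 7.1/12.8 = 0.555.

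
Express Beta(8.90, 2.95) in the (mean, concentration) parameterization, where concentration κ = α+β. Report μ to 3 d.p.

μ = 0.751, κ = 11.85

κ = α+β = 8.90+2.95 = 11.85; μ = α/κ = 8.90/11.85 = 0.751.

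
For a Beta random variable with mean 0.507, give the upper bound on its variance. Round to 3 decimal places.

For fixed mean μ the Beta variance is μ(1−μ)/(α+β+1), increasing as α+β decreases.
Its least upper bound (not attained) is μ(1−μ) = 0.507·0.493 = 0.250.

0.250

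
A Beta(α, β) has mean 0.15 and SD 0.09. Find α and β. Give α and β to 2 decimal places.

α = 2.21, β = 12.53

First σ² = 0.0081. Setting α = μn, β = (1−μ)n with n = α+β,
μ(1−μ)/(n+1) = 0.0081 ⇒ n+1 = 0.1275/0.0081 = 15.7407 ⇒ n = 14.7407.
Hence α = 0.15×14.7407 = 2.21, β = 0.85×14.7407 = 12.53.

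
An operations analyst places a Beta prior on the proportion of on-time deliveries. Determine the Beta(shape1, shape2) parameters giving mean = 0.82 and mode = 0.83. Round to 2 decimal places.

shape1 = 54.12, shape2 = 11.88

With s = shape1+shape2: μ = shape1/s and mode = (shape1−1)/(s−2). Eliminating shape1 = μs,
μs − 1 = m(s−2) ⇒ s(μ−m) = 1−2m ⇒ s = -0.66/-0.01 = 66.0000.
So shape1 = μs = 54.12, shape2 = (1−μ)s = 11.88.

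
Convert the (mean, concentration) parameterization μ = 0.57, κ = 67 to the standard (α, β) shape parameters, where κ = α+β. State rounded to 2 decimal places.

α = 38.19, β = 28.81

Split κ in proportion μ : (1−μ): α = 0.57·67 = 38.19, β = 67 − 38.19 = 28.81.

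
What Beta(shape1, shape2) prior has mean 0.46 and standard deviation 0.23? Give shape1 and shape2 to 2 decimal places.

shape1 = 1.70, shape2 = 2.00

Variance = 0.23² = 0.0529. The moment-matching identity shape1+shape2 = μ(1−μ)/Var − 1 gives
shape1+shape2 = 0.2484/0.0529 − 1 = 3.6957, so shape1 = μ·3.6957 = 1.70 and shape2 = (1−μ)·3.6957 = 2.00.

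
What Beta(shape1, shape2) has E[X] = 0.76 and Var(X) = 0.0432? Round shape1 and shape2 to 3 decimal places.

shape1 = 2.449, shape2 = 0.773

Write ν = shape1+shape2; then shape1 = μν and Var = μ(1−μ)/(ν+1).
ν = μ(1−μ)/Var − 1 = 0.1824/0.0432 − 1 = 3.2222.
shape1 = 0.76·3.2222 = 2.449, shape2 = 0.24·3.2222 = 0.773.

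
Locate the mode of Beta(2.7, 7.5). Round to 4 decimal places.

0.2073

The density x^(α−1)(1−x)^(β−1) is maximised at (α−1)/(α+β−2) = 1.7/8.2 = 0.2073.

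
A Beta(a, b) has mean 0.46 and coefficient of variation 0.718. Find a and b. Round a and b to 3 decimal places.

a = 0.587, b = 0.690

σ = CV·μ = 0.718×0.46 = 0.33028, so σ² = 0.109085.
s+1 = μ(1−μ)/σ² = 0.2484/0.109085 = 2.2771, so s = a+b = 1.2771.
a = μs = 0.587, b = (1−μ)s = 0.690.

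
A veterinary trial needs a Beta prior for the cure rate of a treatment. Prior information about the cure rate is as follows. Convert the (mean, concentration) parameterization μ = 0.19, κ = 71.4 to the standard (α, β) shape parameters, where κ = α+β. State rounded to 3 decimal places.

α = μκ = 0.19×71.4 = 13.566 and β = (1−μ)κ = 0.81×71.4 = 57.834.

α = 13.566, β = 57.834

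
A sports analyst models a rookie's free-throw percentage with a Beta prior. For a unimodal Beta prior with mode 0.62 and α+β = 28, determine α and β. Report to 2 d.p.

Mode = (α−1)/(κ−2) with κ = α+β, so α−1 = 0.62·26 = 16.12.
α = 17.12; β = κ − α = 10.88.

α = 17.12, β = 10.88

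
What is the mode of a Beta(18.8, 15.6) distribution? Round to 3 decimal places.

The density x^(α−1)(1−x)^(β−1) is maximised at (α−1)/(α+β−2) = 17.8/32.4 = 0.549.

0.549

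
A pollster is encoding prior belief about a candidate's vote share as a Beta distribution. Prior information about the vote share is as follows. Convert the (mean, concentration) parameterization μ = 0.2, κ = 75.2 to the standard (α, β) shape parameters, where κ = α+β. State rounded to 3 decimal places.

α = 15.040, β = 60.160

α = μκ = 0.2×75.2 = 15.040 and β = (1−μ)κ = 0.8×75.2 = 60.160.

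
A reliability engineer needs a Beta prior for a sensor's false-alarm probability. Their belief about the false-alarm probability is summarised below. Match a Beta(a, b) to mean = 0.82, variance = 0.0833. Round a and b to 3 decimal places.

By moment matching, a+b = μ(1−μ)/σ² − 1 = (0.82·0.18)/0.0833 − 1 = 1.7719 − 1 = 0.7719.
Since a/(a+b) = μ, a = 0.82·0.7719 = 0.633 and b = 0.18·0.7719 = 0.139.

a = 0.633, b = 0.139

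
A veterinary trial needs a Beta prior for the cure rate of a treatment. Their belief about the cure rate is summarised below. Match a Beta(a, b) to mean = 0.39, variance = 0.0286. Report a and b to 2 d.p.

By moment matching, a+b = μ(1−μ)/σ² − 1 = (0.39·0.61)/0.0286 − 1 = 8.3182 − 1 = 7.3182.
Since a/(a+b) = μ, a = 0.39·7.3182 = 2.85 and b = 0.61·7.3182 = 4.46.

a = 2.85, b = 4.46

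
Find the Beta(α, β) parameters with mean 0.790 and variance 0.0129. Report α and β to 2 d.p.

Write ν = α+β; then α = μν and Var = μ(1−μ)/(ν+1).
ν = μ(1−μ)/Var − 1 = 0.165900/0.0129 − 1 = 11.8605.
α = 0.790·11.8605 = 9.37, β = 0.210·11.8605 = 2.49.

α = 9.37, β = 2.49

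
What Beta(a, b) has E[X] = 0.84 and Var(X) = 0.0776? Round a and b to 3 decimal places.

By moment matching, a+b = μ(1−μ)/σ² − 1 = (0.84·0.16)/0.0776 − 1 = 1.7320 − 1 = 0.7320.
Since a/(a+b) = μ, a = 0.84·0.7320 = 0.615 and b = 0.16·0.7320 = 0.117.

a = 0.615, b = 0.117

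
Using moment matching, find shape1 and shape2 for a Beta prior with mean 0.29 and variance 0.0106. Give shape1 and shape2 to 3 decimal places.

By moment matching, shape1+shape2 = μ(1−μ)/σ² − 1 = (0.29·0.71)/0.0106 − 1 = 19.4245 − 1 = 18.4245.
Since shape1/(shape1+shape2) = μ, shape1 = 0.29·18.4245 = 5.343 and shape2 = 0.71·18.4245 = 13.081.

shape1 = 5.343, shape2 = 13.081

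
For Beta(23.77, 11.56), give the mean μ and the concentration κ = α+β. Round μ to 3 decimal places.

μ = 0.673, κ = 35.33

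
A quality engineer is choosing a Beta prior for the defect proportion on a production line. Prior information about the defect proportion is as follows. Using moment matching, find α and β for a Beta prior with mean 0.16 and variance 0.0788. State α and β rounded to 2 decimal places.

By moment matching, α+β = μ(1−μ)/σ² − 1 = (0.16·0.84)/0.0788 − 1 = 1.7056 − 1 = 0.7056.
Since α/(α+β) = μ, α = 0.16·0.7056 = 0.11 and β = 0.84·0.7056 = 0.59.

α = 0.11, β = 0.59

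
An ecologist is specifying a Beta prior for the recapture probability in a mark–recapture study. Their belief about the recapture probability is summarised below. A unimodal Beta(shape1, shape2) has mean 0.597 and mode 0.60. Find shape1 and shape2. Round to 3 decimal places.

Let s = shape1+shape2. Mean gives shape1 = μs = 0.597s; mode gives (shape1−1)/(s−2) = 0.60.
Substituting: 0.597s − 1 = 0.60(s−2) = 0.60s − 1.20, so -0.003s = -0.20 and s = 66.6667.
Then shape1 = 0.597×66.6667 = 39.800 and shape2 = s−shape1 = 26.867.

shape1 = 39.800, shape2 = 26.867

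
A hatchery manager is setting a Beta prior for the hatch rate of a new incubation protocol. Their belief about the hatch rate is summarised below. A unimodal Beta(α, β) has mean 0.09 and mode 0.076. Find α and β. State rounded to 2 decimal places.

α = 5.45, β = 55.12

With s = α+β: μ = α/s and mode = (α−1)/(s−2). Eliminating α = μs,
μs − 1 = m(s−2) ⇒ s(μ−m) = 1−2m ⇒ s = 0.848/0.014 = 60.5714.
So α = μs = 5.45, β = (1−μ)s = 55.12.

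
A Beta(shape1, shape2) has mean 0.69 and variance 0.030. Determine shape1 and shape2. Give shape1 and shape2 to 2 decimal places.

By moment matching, shape1+shape2 = μ(1−μ)/σ² − 1 = (0.69·0.31)/0.030 − 1 = 7.1300 − 1 = 6.1300.
Since shape1/(shape1+shape2) = μ, shape1 = 0.69·6.1300 = 4.23 and shape2 = 0.31·6.1300 = 1.90.

shape1 = 4.23, shape2 = 1.90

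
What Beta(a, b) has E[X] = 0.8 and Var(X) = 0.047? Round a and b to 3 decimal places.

Let s = a+b. The Beta variance is μ(1−μ)/(s+1).
So s+1 = μ(1−μ)/σ² = (0.8×0.2)/0.047 = 0.16/0.047 = 3.4043, giving s = 2.4043.
Then a = μs = 0.8×2.4043 = 1.923 and b = (1−μ)s = 0.2×2.4043 = 0.481.

a = 1.923, b = 0.481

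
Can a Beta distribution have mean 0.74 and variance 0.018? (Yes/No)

Yes

The Beta variance bound is σ² < μ(1−μ).
Here μ(1−μ) = 0.74×0.26 = 0.1924, and 0.018 < 0.1924.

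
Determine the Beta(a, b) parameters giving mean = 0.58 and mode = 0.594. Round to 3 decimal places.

a = 7.789, b = 5.640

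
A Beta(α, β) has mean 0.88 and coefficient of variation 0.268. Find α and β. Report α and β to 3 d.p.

σ = CV·μ = 0.268×0.88 = 0.23584, so σ² = 0.055621.
s+1 = μ(1−μ)/σ² = 0.1056/0.055621 = 1.8986, so s = α+β = 0.8986.
α = μs = 0.791, β = (1−μ)s = 0.108.

α = 0.791, β = 0.108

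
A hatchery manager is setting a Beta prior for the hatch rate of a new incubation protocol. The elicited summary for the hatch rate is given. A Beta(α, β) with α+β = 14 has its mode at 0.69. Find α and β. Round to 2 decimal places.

α = 9.28, β = 4.72

Mode = (α−1)/(κ−2) with κ = α+β, so α−1 = 0.69·12 = 8.28.
α = 9.28; β = κ − α = 4.72.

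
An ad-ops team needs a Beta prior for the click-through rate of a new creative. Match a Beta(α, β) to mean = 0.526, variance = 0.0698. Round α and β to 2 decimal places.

By moment matching, α+β = μ(1−μ)/σ² − 1 = (0.526·0.474)/0.0698 − 1 = 3.5720 − 1 = 2.5720.
Since α/(α+β) = μ, α = 0.526·2.5720 = 1.35 and β = 0.474·2.5720 = 1.22.

α = 1.35, β = 1.22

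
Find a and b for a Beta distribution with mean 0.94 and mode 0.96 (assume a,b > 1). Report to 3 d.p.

a = 43.240, b = 2.760

Let s = a+b. Mean gives a = μs = 0.94s; mode gives (a−1)/(s−2) = 0.96.
Substituting: 0.94s − 1 = 0.96(s−2) = 0.96s − 1.92, so -0.02s = -0.92 and s = 46.0000.
Then a = 0.94×46.0000 = 43.240 and b = s−a = 2.760.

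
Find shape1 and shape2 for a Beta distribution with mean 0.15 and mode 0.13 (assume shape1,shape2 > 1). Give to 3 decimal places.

With s = shape1+shape2: μ = shape1/s and mode = (shape1−1)/(s−2). Eliminating shape1 = μs,
μs − 1 = m(s−2) ⇒ s(μ−m) = 1−2m ⇒ s = 0.74/0.02 = 37.0000.
So shape1 = μs = 5.550, shape2 = (1−μ)s = 31.450.

shape1 = 5.550, shape2 = 31.450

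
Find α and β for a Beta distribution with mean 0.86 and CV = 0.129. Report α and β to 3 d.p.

α = 7.553, β = 1.230

Var = (CV·μ)² = (0.129×0.86)² = 0.012308.
α+β = μ(1−μ)/Var − 1 = 0.1204/0.012308 − 1 = 8.7825.
Thus α = 0.86·8.7825 = 7.553 and β = 0.14·8.7825 = 1.230.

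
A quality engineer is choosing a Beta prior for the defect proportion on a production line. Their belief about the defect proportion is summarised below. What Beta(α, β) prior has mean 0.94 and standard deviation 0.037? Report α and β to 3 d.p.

Variance = 0.037² = 0.001369. The moment-matching identity α+β = μ(1−μ)/Var − 1 gives
α+β = 0.0564/0.001369 − 1 = 40.1980, so α = μ·40.1980 = 37.786 and β = (1−μ)·40.1980 = 2.412.

α = 37.786, β = 2.412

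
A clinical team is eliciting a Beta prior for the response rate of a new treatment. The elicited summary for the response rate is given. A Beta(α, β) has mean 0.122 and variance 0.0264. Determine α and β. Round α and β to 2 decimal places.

α = 0.37, β = 2.68

By moment matching, α+β = μ(1−μ)/σ² − 1 = (0.122·0.878)/0.0264 − 1 = 4.0574 − 1 = 3.0574.
Since α/(α+β) = μ, α = 0.122·3.0574 = 0.37 and β = 0.878·3.0574 = 2.68.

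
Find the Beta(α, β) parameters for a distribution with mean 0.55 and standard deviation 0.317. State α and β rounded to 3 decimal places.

Variance = 0.317² = 0.100489. The moment-matching identity α+β = μ(1−μ)/Var − 1 gives
α+β = 0.2475/0.100489 − 1 = 1.4630, so α = μ·1.4630 = 0.805 and β = (1−μ)·1.4630 = 0.658.

α = 0.805, β = 0.658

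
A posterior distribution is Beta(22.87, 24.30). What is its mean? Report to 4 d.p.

0.4848

The Beta mean is α/(α+β) = 22.87/(22.87+24.30) = 0.4848.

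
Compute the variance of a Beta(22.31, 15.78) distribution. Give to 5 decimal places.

0.00621

α+β = 38.09 and αβ = 352.0518, so Var = αβ/[(α+β)²(α+β+1)] = 352.0518/56713.652229 = 0.00621.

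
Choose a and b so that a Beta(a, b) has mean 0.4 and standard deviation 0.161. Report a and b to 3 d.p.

a = 3.304, b = 4.955

First σ² = 0.025921. Setting a = μn, b = (1−μ)n with n = a+b,
μ(1−μ)/(n+1) = 0.025921 ⇒ n+1 = 0.24/0.025921 = 9.2589 ⇒ n = 8.2589.
Hence a = 0.4×8.2589 = 3.304, b = 0.6×8.2589 = 4.955.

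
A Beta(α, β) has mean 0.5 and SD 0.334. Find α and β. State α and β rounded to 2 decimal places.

First σ² = 0.111556. Setting α = μn, β = (1−μ)n with n = α+β,
μ(1−μ)/(n+1) = 0.111556 ⇒ n+1 = 0.25/0.111556 = 2.2410 ⇒ n = 1.2410.
Hence α = 0.5×1.2410 = 0.62, β = 0.5×1.2410 = 0.62.

α = 0.62, β = 0.62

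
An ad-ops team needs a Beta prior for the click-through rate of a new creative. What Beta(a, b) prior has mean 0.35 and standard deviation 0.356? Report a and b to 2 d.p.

a = 0.28, b = 0.52

Variance = 0.356² = 0.126736. The moment-matching identity a+b = μ(1−μ)/Var − 1 gives
a+b = 0.2275/0.126736 − 1 = 0.7951, so a = μ·0.7951 = 0.28 and b = (1−μ)·0.7951 = 0.52.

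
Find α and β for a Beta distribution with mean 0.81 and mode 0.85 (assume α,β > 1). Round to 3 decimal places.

α = 14.175, β = 3.325

Let s = α+β. Mean gives α = μs = 0.81s; mode gives (α−1)/(s−2) = 0.85.
Substituting: 0.81s − 1 = 0.85(s−2) = 0.85s − 1.70, so -0.04s = -0.70 and s = 17.5000.
Then α = 0.81×17.5000 = 14.175 and β = s−α = 3.325.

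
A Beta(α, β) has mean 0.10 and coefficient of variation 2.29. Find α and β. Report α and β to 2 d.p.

α = 0.07, β = 0.64

Var = (CV·μ)² = (2.29×0.10)² = 0.052441.
α+β = μ(1−μ)/Var − 1 = 0.0900/0.052441 − 1 = 0.7162.
Thus α = 0.10·0.7162 = 0.07 and β = 0.90·0.7162 = 0.64.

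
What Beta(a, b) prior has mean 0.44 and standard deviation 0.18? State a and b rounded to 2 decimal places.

a = 2.91, b = 3.70

σ² = 0.18² = 0.0324.
With s = a+b, Var = μ(1−μ)/(s+1), so s+1 = (0.44×0.56)/0.0324 = 7.6049 and s = 6.6049.
a = μs = 2.91, b = (1−μ)s = 3.70.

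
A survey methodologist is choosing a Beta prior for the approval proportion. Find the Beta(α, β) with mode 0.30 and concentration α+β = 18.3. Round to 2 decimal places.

α = 5.89, β = 12.41

For α,β>1 the mode is (α−1)/(α+β−2), so α = mode·(κ−2)+1 = 0.30×16.3+1 = 5.89.
And β = (1−mode)·(κ−2)+1 = 0.70×16.3+1 = 12.41.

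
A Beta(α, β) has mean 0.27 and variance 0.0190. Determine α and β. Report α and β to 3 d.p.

α = 2.531, β = 6.843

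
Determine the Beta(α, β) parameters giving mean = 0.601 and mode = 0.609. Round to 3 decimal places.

α = 16.377, β = 10.873

Let s = α+β. Mean gives α = μs = 0.601s; mode gives (α−1)/(s−2) = 0.609.
Substituting: 0.601s − 1 = 0.609(s−2) = 0.609s − 1.218, so -0.008s = -0.218 and s = 27.2500.
Then α = 0.601×27.2500 = 16.377 and β = s−α = 10.873.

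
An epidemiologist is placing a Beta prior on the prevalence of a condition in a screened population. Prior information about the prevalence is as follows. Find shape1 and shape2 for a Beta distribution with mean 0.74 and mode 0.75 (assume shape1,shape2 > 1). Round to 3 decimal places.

shape1 = 37.000, shape2 = 13.000

Let s = shape1+shape2. Mean gives shape1 = μs = 0.74s; mode gives (shape1−1)/(s−2) = 0.75.
Substituting: 0.74s − 1 = 0.75(s−2) = 0.75s − 1.50, so -0.01s = -0.50 and s = 50.0000.
Then shape1 = 0.74×50.0000 = 37.000 and shape2 = s−shape1 = 13.000.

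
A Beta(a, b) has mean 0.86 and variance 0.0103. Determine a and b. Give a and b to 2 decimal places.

Write ν = a+b; then a = μν and Var = μ(1−μ)/(ν+1).
ν = μ(1−μ)/Var − 1 = 0.1204/0.0103 − 1 = 10.6893.
a = 0.86·10.6893 = 9.19, b = 0.14·10.6893 = 1.50.

a = 9.19, b = 1.50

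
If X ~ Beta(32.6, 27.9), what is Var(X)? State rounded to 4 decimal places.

α+β = 60.5 and αβ = 909.54, so Var = αβ/[(α+β)²(α+β+1)] = 909.54/225105.375 = 0.0040.

0.0040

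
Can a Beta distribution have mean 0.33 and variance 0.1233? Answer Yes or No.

Yes

The Beta variance bound is σ² < μ(1−μ).
Here μ(1−μ) = 0.33×0.67 = 0.2211, and 0.1233 < 0.2211.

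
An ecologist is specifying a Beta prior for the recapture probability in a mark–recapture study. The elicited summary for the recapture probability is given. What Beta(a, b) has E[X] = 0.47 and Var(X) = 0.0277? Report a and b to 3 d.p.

a = 3.757, b = 4.236

Write ν = a+b; then a = μν and Var = μ(1−μ)/(ν+1).
ν = μ(1−μ)/Var − 1 = 0.2491/0.0277 − 1 = 7.9928.
a = 0.47·7.9928 = 3.757, b = 0.53·7.9928 = 4.236.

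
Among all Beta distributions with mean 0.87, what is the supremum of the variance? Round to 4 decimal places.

For fixed mean μ the Beta variance is μ(1−μ)/(α+β+1), increasing as α+β decreases.
Its least upper bound (not attained) is μ(1−μ) = 0.87·0.13 = 0.1131.

0.1131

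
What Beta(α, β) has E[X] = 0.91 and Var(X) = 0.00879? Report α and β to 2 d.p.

Write ν = α+β; then α = μν and Var = μ(1−μ)/(ν+1).
ν = μ(1−μ)/Var − 1 = 0.0819/0.00879 − 1 = 8.3174.
α = 0.91·8.3174 = 7.57, β = 0.09·8.3174 = 0.75.

α = 7.57, β = 0.75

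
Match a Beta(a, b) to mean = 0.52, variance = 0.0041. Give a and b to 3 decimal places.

a = 31.137, b = 28.741

Let s = a+b. The Beta variance is μ(1−μ)/(s+1).
So s+1 = μ(1−μ)/σ² = (0.52×0.48)/0.0041 = 0.2496/0.0041 = 60.8780, giving s = 59.8780.
Then a = μs = 0.52×59.8780 = 31.137 and b = (1−μ)s = 0.48×59.8780 = 28.741.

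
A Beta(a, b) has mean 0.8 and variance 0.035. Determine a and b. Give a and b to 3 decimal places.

a = 2.857, b = 0.714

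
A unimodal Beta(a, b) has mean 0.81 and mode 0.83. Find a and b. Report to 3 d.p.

a = 26.730, b = 6.270

With s = a+b: μ = a/s and mode = (a−1)/(s−2). Eliminating a = μs,
μs − 1 = m(s−2) ⇒ s(μ−m) = 1−2m ⇒ s = -0.66/-0.02 = 33.0000.
So a = μs = 26.730, b = (1−μ)s = 6.270.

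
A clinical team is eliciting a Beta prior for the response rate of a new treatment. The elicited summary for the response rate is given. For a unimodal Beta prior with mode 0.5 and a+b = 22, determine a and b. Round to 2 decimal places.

For a,b>1 the mode is (a−1)/(a+b−2), so a = mode·(κ−2)+1 = 0.5×20+1 = 11.00.
And b = (1−mode)·(κ−2)+1 = 0.5×20+1 = 11.00.

a = 11.00, b = 11.00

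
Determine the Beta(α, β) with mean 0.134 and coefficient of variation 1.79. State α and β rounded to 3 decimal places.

α = 0.136, β = 0.881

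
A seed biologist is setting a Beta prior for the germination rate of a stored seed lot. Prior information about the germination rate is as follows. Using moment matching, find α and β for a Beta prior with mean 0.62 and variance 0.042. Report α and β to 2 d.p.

By moment matching, α+β = μ(1−μ)/σ² − 1 = (0.62·0.38)/0.042 − 1 = 5.6095 − 1 = 4.6095.
Since α/(α+β) = μ, α = 0.62·4.6095 = 2.86 and β = 0.38·4.6095 = 1.75.

α = 2.86, β = 1.75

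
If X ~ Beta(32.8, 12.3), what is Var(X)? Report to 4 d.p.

μ = 32.8/45.1 = 0.727273; Var = μ(1−μ)/(α+β+1) = 0.1983471/46.1 = 0.0043.

0.0043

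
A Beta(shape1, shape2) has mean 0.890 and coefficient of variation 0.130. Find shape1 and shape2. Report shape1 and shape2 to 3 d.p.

Var = (CV·μ)² = (0.130×0.890)² = 0.013386.
shape1+shape2 = μ(1−μ)/Var − 1 = 0.097900/0.013386 − 1 = 6.3133.
Thus shape1 = 0.890·6.3133 = 5.619 and shape2 = 0.110·6.3133 = 0.694.

shape1 = 5.619, shape2 = 0.694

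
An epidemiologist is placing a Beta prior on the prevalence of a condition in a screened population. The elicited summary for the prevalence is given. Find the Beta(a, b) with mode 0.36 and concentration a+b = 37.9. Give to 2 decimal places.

a = 13.92, b = 23.98

For a,b>1 the mode is (a−1)/(a+b−2), so a = mode·(κ−2)+1 = 0.36×35.9+1 = 13.92.
And b = (1−mode)·(κ−2)+1 = 0.64×35.9+1 = 23.98.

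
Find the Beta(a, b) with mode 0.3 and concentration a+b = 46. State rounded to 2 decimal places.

For a,b>1 the mode is (a−1)/(a+b−2), so a = mode·(κ−2)+1 = 0.3×44+1 = 14.20.
And b = (1−mode)·(κ−2)+1 = 0.7×44+1 = 31.80.

a = 14.20, b = 31.80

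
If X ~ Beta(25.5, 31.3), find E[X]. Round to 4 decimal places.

0.4489

The Beta mean is α/(α+β) = 25.5/(25.5+31.3) = 0.4489.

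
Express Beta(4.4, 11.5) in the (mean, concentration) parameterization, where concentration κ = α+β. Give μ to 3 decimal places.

κ = α+β = 4.4+11.5 = 15.9; μ = α/κ = 4.4/15.9 = 0.277.

μ = 0.277, κ = 15.9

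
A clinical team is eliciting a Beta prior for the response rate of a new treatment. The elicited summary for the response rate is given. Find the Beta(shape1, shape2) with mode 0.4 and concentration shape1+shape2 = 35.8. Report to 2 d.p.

Since the density peak of Beta(shape1,shape2) is at (shape1−1)/(shape1+shape2−2),
shape1 = 1 + 0.4(35.8−2) = 14.52 and shape2 = 35.8 − 14.52 = 21.28.

shape1 = 14.52, shape2 = 21.28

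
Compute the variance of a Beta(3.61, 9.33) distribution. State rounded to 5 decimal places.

0.01443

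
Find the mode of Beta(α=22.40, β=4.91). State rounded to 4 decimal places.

0.8455

The density x^(α−1)(1−x)^(β−1) is maximised at (α−1)/(α+β−2) = 21.40/25.31 = 0.8455.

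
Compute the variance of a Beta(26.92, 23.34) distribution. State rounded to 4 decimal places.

μ = 26.92/50.26 = 0.535615; Var = μ(1−μ)/(α+β+1) = 0.2487316/51.26 = 0.0049.

0.0049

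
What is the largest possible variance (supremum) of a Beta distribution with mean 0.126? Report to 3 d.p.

Var = μ(1−μ)/(α+β+1), which approaches μ(1−μ) as α+β → 0.
So the supremum is μ(1−μ) = 0.126×0.874 = 0.110.

0.110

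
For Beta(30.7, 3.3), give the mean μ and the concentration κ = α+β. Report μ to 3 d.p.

μ = 0.903, κ = 34.0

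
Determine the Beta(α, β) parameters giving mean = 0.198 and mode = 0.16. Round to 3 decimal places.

With s = α+β: μ = α/s and mode = (α−1)/(s−2). Eliminating α = μs,
μs − 1 = m(s−2) ⇒ s(μ−m) = 1−2m ⇒ s = 0.68/0.038 = 17.8947.
So α = μs = 3.543, β = (1−μ)s = 14.352.

α = 3.543, β = 14.352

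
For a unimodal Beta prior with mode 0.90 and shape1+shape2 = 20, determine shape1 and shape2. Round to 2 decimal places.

Since the density peak of Beta(shape1,shape2) is at (shape1−1)/(shape1+shape2−2),
shape1 = 1 + 0.90(20−2) = 17.20 and shape2 = 20 − 17.20 = 2.80.

shape1 = 17.20, shape2 = 2.80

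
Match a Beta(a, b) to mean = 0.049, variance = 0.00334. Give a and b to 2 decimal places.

Write ν = a+b; then a = μν and Var = μ(1−μ)/(ν+1).
ν = μ(1−μ)/Var − 1 = 0.046599/0.00334 − 1 = 12.9518.
a = 0.049·12.9518 = 0.63, b = 0.951·12.9518 = 12.32.

a = 0.63, b = 12.32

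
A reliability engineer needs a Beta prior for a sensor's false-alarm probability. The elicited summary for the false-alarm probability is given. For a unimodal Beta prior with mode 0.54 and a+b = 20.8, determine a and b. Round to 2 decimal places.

a = 11.15, b = 9.65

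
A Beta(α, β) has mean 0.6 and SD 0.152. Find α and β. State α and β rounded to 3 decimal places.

σ² = 0.152² = 0.023104.
With s = α+β, Var = μ(1−μ)/(s+1), so s+1 = (0.6×0.4)/0.023104 = 10.3878 and s = 9.3878.
α = μs = 5.633, β = (1−μ)s = 3.755.

α = 5.633, β = 3.755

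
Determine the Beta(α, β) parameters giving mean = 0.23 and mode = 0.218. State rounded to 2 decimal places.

α = 10.81, β = 36.19

Let s = α+β. Mean gives α = μs = 0.23s; mode gives (α−1)/(s−2) = 0.218.
Substituting: 0.23s − 1 = 0.218(s−2) = 0.218s − 0.436, so 0.012s = 0.564 and s = 47.0000.
Then α = 0.23×47.0000 = 10.81 and β = s−α = 36.19.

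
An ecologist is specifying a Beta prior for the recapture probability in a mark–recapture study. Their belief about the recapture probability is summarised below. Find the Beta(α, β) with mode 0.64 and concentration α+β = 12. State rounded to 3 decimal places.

α = 7.400, β = 4.600

Mode = (α−1)/(κ−2) with κ = α+β, so α−1 = 0.64·10 = 6.400.
α = 7.400; β = κ − α = 4.600.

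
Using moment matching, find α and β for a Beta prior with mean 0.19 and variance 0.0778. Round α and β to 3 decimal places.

By moment matching, α+β = μ(1−μ)/σ² − 1 = (0.19·0.81)/0.0778 − 1 = 1.9781 − 1 = 0.9781.
Since α/(α+β) = μ, α = 0.19·0.9781 = 0.186 and β = 0.81·0.9781 = 0.792.

α = 0.186, β = 0.792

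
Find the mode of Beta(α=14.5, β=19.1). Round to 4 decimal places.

0.4272

With α,β > 1, mode = (α−1)/(α+β−2) = 13.5/31.6 = 0.4272.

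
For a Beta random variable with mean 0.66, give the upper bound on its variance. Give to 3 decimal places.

For fixed mean μ the Beta variance is μ(1−μ)/(α+β+1), increasing as α+β decreases.
Its least upper bound (not attained) is μ(1−μ) = 0.66·0.34 = 0.224.

0.224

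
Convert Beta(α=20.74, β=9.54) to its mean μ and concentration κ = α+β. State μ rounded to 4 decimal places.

κ = α+β = 20.74+9.54 = 30.28; μ = α/κ = 20.74/30.28 = 0.6849.

μ = 0.6849, κ = 30.28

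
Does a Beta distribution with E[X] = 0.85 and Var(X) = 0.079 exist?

Yes

For any Beta, Var(X) < E[X]·(1−E[X]).
Here μ(1−μ) = 0.85×0.15 = 0.1275, and 0.079 < 0.1275.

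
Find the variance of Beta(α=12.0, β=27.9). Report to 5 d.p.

0.00514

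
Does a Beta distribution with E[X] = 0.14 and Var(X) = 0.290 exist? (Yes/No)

No

A Beta with mean μ has variance μ(1−μ)/(α+β+1) < μ(1−μ).
Here μ(1−μ) = 0.14×0.86 = 0.1204, and 0.290 ≥ 0.1204.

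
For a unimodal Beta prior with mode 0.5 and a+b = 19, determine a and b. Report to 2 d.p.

Mode = (a−1)/(κ−2) with κ = a+b, so a−1 = 0.5·17 = 8.50.
a = 9.50; b = κ − a = 9.50.

a = 9.50, b = 9.50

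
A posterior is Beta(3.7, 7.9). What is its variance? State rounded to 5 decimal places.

α+β = 11.6 and αβ = 29.23, so Var = αβ/[(α+β)²(α+β+1)] = 29.23/1695.456 = 0.01724.

0.01724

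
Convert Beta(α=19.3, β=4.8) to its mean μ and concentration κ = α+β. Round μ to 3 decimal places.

κ = α+β = 19.3+4.8 = 24.1; μ = α/κ = 19.3/24.1 = 0.801.

μ = 0.801, κ = 24.1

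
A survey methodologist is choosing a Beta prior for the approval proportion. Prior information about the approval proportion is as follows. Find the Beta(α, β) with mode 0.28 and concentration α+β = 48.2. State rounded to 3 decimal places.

α = 13.936, β = 34.264

For α,β>1 the mode is (α−1)/(α+β−2), so α = mode·(κ−2)+1 = 0.28×46.2+1 = 13.936.
And β = (1−mode)·(κ−2)+1 = 0.72×46.2+1 = 34.264.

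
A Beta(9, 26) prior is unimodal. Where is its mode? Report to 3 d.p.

With α,β > 1, mode = (α−1)/(α+β−2) = 8/33 = 0.242.

0.242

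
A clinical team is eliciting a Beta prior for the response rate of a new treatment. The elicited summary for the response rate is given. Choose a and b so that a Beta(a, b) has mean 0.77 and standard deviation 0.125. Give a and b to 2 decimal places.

a = 7.96, b = 2.38

First σ² = 0.015625. Setting a = μn, b = (1−μ)n with n = a+b,
μ(1−μ)/(n+1) = 0.015625 ⇒ n+1 = 0.1771/0.015625 = 11.3344 ⇒ n = 10.3344.
Hence a = 0.77×10.3344 = 7.96, b = 0.23×10.3344 = 2.38.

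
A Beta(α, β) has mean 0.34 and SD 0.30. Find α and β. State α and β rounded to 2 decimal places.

Variance = 0.30² = 0.0900. The moment-matching identity α+β = μ(1−μ)/Var − 1 gives
α+β = 0.2244/0.0900 − 1 = 1.4933, so α = μ·1.4933 = 0.51 and β = (1−μ)·1.4933 = 0.99.

α = 0.51, β = 0.99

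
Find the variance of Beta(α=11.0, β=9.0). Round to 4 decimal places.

0.0118

Var = αβ/[(α+β)²(α+β+1)] = (11.0×9.0)/(20.0²×21.0) = 99.00/8400.000 = 0.0118.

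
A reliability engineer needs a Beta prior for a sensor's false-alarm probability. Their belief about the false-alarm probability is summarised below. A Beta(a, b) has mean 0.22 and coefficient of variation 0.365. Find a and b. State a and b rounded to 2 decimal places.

a = 5.63, b = 19.98

Var = (CV·μ)² = (0.365×0.22)² = 0.006448.
a+b = μ(1−μ)/Var − 1 = 0.1716/0.006448 − 1 = 25.6125.
Thus a = 0.22·25.6125 = 5.63 and b = 0.78·25.6125 = 19.98.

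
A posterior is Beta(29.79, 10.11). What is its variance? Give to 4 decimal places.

α+β = 39.90 and αβ = 301.1769, so Var = αβ/[(α+β)²(α+β+1)] = 301.1769/65113.209000 = 0.0046.

0.0046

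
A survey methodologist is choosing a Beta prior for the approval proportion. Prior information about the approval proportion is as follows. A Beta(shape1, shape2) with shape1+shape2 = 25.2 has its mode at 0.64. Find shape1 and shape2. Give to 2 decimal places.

shape1 = 15.85, shape2 = 9.35

Mode = (shape1−1)/(κ−2) with κ = shape1+shape2, so shape1−1 = 0.64·23.2 = 14.85.
shape1 = 15.85; shape2 = κ − shape1 = 9.35.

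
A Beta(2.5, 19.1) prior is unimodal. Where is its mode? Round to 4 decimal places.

0.0765

With α,β > 1, mode = (α−1)/(α+β−2) = 1.5/19.6 = 0.0765.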